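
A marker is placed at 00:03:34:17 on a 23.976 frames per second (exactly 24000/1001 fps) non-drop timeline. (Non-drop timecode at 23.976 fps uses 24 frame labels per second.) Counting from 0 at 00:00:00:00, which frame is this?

frame 5153

Total seconds to the label: (0 × 3600 + 3 × 60 + 34) = 214.
Frame index = 214 × 24 + 17 = 5153.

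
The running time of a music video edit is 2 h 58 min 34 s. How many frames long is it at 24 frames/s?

257136 frames

2 h 58 min 34 s = 10714 s.
Frames = 10714 × 24 = 257136.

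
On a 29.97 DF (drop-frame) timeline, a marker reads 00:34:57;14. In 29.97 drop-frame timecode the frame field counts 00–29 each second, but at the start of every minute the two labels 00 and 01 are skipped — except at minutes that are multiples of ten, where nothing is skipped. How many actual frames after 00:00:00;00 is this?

62862

Complete 10-minute blocks: 3, each 17982 frames → 53946.
Remaining 4 whole minutes in the current block: 1800 + 3 × 1798 = 7194 frames.
Within the current minute: 57 × 30 + 14 − 2 = 1722 (labels ;00/;01 skipped at this minute). Total = 53946 + 7194 + 1722 = 62862.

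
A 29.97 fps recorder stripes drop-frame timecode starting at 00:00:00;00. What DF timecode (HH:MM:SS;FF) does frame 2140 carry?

00:01:11;12

Each 10-minute DF block holds 10 × 60 × 30 − 9 × 2 = 17982 frames. 2140 ÷ 17982 → 0 full blocks, remainder 2140.
Within the partial block the first minute is 1800 frames and each further minute 1798, so 1 further minute boundary passed. Total skipped labels = 18 × 0 + 2 × 1 = 2.
Non-drop label index = 2140 + 2 = 2142; at 30 labels/s that is 00:01:11:12, i.e. DF 00:01:11;12.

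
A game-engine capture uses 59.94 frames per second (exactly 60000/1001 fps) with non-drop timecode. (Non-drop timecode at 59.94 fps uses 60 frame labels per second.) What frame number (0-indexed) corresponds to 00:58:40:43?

frame 211243

Total seconds to the label: (0 × 3600 + 58 × 60 + 40) = 3520.
Frame index = 3520 × 60 + 43 = 211243.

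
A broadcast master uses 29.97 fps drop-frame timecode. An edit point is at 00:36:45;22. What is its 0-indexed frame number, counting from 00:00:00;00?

66106

As if non-drop at 30 labels/s: (0 × 3600 + 36 × 60 + 45) × 30 + 22 = 66172.
Minute boundaries passed: 36; those not divisible by 10: 36 − 3 = 33; dropped labels = 2 × 33 = 66.
Actual frame index = 66172 − 66 = 66106.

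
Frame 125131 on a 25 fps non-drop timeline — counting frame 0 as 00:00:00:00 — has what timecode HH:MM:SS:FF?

125131 ÷ 25 = 5005 full seconds, remainder 6 frames.
5005 s = 1 h 23 min 25 s.
Timecode: 01:23:25:06.

01:23:25:06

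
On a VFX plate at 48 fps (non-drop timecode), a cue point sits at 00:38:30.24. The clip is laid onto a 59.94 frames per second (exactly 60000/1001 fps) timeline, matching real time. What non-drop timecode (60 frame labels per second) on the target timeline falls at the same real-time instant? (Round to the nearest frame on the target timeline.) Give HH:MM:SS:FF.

Source frame index: (0×3600 + 38×60 + 30) × 48 + 24 = 110904.
Real time: 110904 / (48) = 4621/2 s.
Target frame: (4621/2) × (60000/1001) = 138630000/1001 ≈ 138491.508 → 138492.
At 60 labels/s: frame 138492 → 00:38:28:12.

00:38:28:12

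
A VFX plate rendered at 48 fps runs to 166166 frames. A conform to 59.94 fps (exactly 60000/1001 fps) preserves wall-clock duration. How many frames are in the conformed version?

207500 frames

Target frames = source frames × (target rate / source rate) = 166166 × (60000/1001)/(48) = 166166 × 1250/1001 = 207500.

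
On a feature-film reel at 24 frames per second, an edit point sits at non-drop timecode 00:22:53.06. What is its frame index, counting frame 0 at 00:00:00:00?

32958

Total seconds to the label: (0 × 3600 + 22 × 60 + 53) = 1373.
Frame index = 1373 × 24 + 6 = 32958.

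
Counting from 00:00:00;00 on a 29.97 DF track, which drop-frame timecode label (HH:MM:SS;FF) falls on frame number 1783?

00:00:59;13

Ten DF minutes hold 17982 frames, so frame 1783 lies in block 0 (frames 0–17981) with 1783 frames into that block.
The block's first minute is 1800 frames and the rest 1798 each; 1783 frames reaches minute 0, so 0 × 18 + 0 × 2 = 0 labels have been skipped so far.
Adding those back, label number 1783 + 0 = 1783 at 30 labels/s is 59 s + 13 f = 0 h 0 min 59 s frame 13, i.e. 00:00:59;13.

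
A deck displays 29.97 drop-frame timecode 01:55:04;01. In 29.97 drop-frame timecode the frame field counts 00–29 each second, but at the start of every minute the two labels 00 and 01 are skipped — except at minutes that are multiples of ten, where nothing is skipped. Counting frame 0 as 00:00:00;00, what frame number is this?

Complete 10-minute blocks: 11, each 17982 frames → 197802.
Remaining 5 whole minutes in the current block: 1800 + 4 × 1798 = 8992 frames.
Within the current minute: 4 × 30 + 1 − 2 = 119 (labels ;00/;01 skipped at this minute). Total = 197802 + 8992 + 119 = 206913.

206913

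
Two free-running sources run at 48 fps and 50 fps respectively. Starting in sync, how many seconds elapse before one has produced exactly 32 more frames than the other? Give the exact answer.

16 seconds

The gap grows by |50 − 48| = 2 frames per second.
Time for a 32-frame gap: 32 ÷ (2) = 16 s.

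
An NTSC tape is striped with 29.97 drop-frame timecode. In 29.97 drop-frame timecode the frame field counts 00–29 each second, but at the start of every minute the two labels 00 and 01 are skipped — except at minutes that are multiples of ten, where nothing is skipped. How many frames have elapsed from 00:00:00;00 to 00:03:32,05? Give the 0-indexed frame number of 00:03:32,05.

As if non-drop at 30 labels/s: (0 × 3600 + 3 × 60 + 32) × 30 + 5 = 6365.
Minute boundaries passed: 3; those not divisible by 10: 3 − 0 = 3; dropped labels = 2 × 3 = 6.
Actual frame index = 6365 − 6 = 6359.

6359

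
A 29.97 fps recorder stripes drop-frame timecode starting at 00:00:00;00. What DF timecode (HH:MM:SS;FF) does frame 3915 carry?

00:02:10;19

Ten DF minutes hold 17982 frames, so frame 3915 lies in block 0 (frames 0–17981) with 3915 frames into that block.
The block's first minute is 1800 frames and the rest 1798 each; 3915 frames reaches minute 2, so 0 × 18 + 2 × 2 = 4 labels have been skipped so far.
Adding those back, label number 3915 + 4 = 3919 at 30 labels/s is 130 s + 19 f = 0 h 2 min 10 s frame 19, i.e. 00:02:10;19.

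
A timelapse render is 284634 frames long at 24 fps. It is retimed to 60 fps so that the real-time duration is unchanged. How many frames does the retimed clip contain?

711585 frames

Target frames = source frames × (target rate / source rate) = 284634 × (60)/(24) = 284634 × 5/2 = 711585.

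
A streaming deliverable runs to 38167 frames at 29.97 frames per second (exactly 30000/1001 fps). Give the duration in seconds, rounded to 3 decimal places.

1273.506 seconds

Running time = 38167 × 1001/30000 = 38205167/30000 s ≈ 1273.506 s.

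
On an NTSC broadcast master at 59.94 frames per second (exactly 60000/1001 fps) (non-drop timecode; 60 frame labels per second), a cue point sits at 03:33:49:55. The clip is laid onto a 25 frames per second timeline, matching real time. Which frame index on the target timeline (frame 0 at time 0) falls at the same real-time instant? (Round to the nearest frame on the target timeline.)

frame 321069

Source frame index: (3×3600 + 33×60 + 49) × 60 + 55 = 769795.
Real time: 769795 / (60000/1001) = 154112959/12000 s.
Target frame: (154112959/12000) × (25) = 154112959/480 ≈ 321068.665 → 321069.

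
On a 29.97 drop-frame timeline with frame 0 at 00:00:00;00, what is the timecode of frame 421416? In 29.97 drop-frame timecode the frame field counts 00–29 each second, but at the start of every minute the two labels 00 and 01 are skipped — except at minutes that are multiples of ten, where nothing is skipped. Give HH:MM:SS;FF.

Each 10-minute DF block holds 10 × 60 × 30 − 9 × 2 = 17982 frames. 421416 ÷ 17982 → 23 full blocks, remainder 7830.
Within the partial block the first minute is 1800 frames and each further minute 1798, so 4 further minute boundaries passed. Total skipped labels = 18 × 23 + 2 × 4 = 422.
Non-drop label index = 421416 + 422 = 421838; at 30 labels/s that is 03:54:21:08, i.e. DF 03:54:21;08.

03:54:21;08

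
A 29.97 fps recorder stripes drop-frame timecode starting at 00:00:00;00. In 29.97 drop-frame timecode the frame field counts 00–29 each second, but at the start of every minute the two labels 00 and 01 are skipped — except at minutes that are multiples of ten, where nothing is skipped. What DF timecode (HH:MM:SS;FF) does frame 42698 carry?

Each 10-minute DF block holds 10 × 60 × 30 − 9 × 2 = 17982 frames. 42698 ÷ 17982 → 2 full blocks, remainder 6734.
Within the partial block the first minute is 1800 frames and each further minute 1798, so 3 further minute boundaries passed. Total skipped labels = 18 × 2 + 2 × 3 = 42.
Non-drop label index = 42698 + 42 = 42740; at 30 labels/s that is 00:23:44:20, i.e. DF 00:23:44;20.

00:23:44;20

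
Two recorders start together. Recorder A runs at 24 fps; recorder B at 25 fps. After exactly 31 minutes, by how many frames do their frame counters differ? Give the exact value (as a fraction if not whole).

31 min = 1860 s.
A emits 24 × 1860 = 44640 frames; B emits 25 × 1860 = 46500.
Difference = 1860 frames; B is ahead of A.

1860 frames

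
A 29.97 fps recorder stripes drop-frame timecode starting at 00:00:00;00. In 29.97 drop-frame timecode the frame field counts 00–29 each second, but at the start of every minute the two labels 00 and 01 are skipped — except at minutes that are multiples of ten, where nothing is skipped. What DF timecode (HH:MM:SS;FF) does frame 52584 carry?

00:29:14;18

Each 10-minute DF block holds 10 × 60 × 30 − 9 × 2 = 17982 frames. 52584 ÷ 17982 → 2 full blocks, remainder 16620.
Within the partial block the first minute is 1800 frames and each further minute 1798, so 9 further minute boundaries passed. Total skipped labels = 18 × 2 + 2 × 9 = 54.
Non-drop label index = 52584 + 54 = 52638; at 30 labels/s that is 00:29:14:18, i.e. DF 00:29:14;18.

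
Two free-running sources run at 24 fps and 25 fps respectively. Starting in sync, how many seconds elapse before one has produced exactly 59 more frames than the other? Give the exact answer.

59 seconds

The gap grows by |25 − 24| = 1 frame per second.
Time for a 59-frame gap: 59 ÷ (1) = 59 s.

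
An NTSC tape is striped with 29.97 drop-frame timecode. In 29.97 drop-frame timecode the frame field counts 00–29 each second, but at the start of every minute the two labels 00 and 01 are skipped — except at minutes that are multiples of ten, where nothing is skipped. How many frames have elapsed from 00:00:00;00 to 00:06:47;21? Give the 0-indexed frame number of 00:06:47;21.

12219

Complete 10-minute blocks: 0, each 17982 frames → 0.
Remaining 6 whole minutes in the current block: 1800 + 5 × 1798 = 10790 frames.
Within the current minute: 47 × 30 + 21 − 2 = 1429 (labels ;00/;01 skipped at this minute). Total = 0 + 10790 + 1429 = 12219.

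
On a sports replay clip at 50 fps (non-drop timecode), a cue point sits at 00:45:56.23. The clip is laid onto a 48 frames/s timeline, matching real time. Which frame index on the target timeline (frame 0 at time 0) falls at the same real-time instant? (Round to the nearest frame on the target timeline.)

Source frame index: (0×3600 + 45×60 + 56) × 50 + 23 = 137823.
Real time: 137823 / (50) = 137823/50 s.
Target frame: (137823/50) × (48) = 3307752/25 ≈ 132310.080 → 132310.

frame 132310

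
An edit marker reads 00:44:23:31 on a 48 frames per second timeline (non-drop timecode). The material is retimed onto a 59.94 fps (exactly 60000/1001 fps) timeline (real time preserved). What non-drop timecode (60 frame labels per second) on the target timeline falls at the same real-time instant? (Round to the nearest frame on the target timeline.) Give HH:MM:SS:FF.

00:44:20:59

Source frame index: (0×3600 + 44×60 + 23) × 48 + 31 = 127855.
Real time: 127855 / (48) = 127855/48 s.
Target frame: (127855/48) × (60000/1001) = 1756250/11 ≈ 159659.091 → 159659.
At 60 labels/s: frame 159659 → 00:44:20:59.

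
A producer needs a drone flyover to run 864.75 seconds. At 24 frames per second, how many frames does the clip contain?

20754 frames

Frames = 864.75 × 24 = 20754.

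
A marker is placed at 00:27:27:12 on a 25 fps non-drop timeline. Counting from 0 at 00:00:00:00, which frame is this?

frame 41187

Total seconds to the label: (0 × 3600 + 27 × 60 + 27) = 1647.
Frame index = 1647 × 25 + 12 = 41187.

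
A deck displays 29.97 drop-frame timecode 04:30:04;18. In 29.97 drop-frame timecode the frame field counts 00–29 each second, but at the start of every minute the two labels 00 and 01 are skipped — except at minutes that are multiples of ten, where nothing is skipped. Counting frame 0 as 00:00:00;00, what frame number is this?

485652

As if non-drop at 30 labels/s: (4 × 3600 + 30 × 60 + 4) × 30 + 18 = 486138.
Minute boundaries passed: 270; those not divisible by 10: 270 − 27 = 243; dropped labels = 2 × 243 = 486.
Actual frame index = 486138 − 486 = 485652.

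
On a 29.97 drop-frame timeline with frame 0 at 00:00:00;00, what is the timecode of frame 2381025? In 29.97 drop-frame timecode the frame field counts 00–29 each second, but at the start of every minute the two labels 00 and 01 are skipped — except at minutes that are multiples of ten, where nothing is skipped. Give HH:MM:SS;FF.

Each 10-minute DF block holds 10 × 60 × 30 − 9 × 2 = 17982 frames. 2381025 ÷ 17982 → 132 full blocks, remainder 7401.
Within the partial block the first minute is 1800 frames and each further minute 1798, so 4 further minute boundaries passed. Total skipped labels = 18 × 132 + 2 × 4 = 2384.
Non-drop label index = 2381025 + 2384 = 2383409; at 30 labels/s that is 22:04:06:29, i.e. DF 22:04:06;29.

22:04:06;29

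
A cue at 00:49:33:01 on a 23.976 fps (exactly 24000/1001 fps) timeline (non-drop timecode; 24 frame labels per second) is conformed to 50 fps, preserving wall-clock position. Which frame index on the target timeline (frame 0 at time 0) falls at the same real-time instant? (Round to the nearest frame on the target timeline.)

frame 148801

Source frame index: (0×3600 + 49×60 + 33) × 24 + 1 = 71353.
Real time: 71353 / (24000/1001) = 71424353/24000 s.
Target frame: (71424353/24000) × (50) = 71424353/480 ≈ 148800.735 → 148801.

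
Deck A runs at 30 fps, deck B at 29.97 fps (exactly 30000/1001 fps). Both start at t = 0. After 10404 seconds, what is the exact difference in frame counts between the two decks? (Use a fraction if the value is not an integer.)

A emits 30 × 10404 = 312120 frames; B emits 30000/1001 × 10404 = 312120000/1001.
Difference = 312120/1001 frames (≈ 311.8082); B is behind A.

312120/1001 frames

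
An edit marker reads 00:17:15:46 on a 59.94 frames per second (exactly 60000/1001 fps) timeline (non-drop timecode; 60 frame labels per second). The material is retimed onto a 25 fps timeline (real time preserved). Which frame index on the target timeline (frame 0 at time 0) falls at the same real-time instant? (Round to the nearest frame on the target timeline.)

frame 25920

Source frame index: (0×3600 + 17×60 + 15) × 60 + 46 = 62146.
Real time: 62146 / (60000/1001) = 31104073/30000 s.
Target frame: (31104073/30000) × (25) = 31104073/1200 ≈ 25920.061 → 25920.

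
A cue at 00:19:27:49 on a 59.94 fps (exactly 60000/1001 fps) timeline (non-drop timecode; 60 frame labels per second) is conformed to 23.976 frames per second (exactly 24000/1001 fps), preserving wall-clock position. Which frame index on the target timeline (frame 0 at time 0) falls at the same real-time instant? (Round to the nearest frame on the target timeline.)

Source frame index: (0×3600 + 19×60 + 27) × 60 + 49 = 70069.
Real time: 70069 / (60000/1001) = 70139069/60000 s.
Target frame: (70139069/60000) × (24000/1001) = 140138/5 ≈ 28027.600 → 28028.

frame 28028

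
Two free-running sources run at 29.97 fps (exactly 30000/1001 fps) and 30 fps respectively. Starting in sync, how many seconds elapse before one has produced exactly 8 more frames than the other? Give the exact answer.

4004/15 seconds

The gap grows by |30 − 30000/1001| = 30/1001 frames per second.
Time for a 8-frame gap: 8 ÷ (30/1001) = 4004/15 s.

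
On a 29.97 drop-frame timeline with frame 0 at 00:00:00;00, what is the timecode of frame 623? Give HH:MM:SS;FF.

00:00:20;23

Ten DF minutes hold 17982 frames, so frame 623 lies in block 0 (frames 0–17981) with 623 frames into that block.
The block's first minute is 1800 frames and the rest 1798 each; 623 frames reaches minute 0, so 0 × 18 + 0 × 2 = 0 labels have been skipped so far.
Adding those back, label number 623 + 0 = 623 at 30 labels/s is 20 s + 23 f = 0 h 0 min 20 s frame 23, i.e. 00:00:20;23.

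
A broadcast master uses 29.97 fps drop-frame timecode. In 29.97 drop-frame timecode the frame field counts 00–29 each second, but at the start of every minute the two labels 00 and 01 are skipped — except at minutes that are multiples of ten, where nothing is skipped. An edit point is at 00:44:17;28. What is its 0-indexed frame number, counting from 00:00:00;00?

Complete 10-minute blocks: 4, each 17982 frames → 71928.
Remaining 4 whole minutes in the current block: 1800 + 3 × 1798 = 7194 frames.
Within the current minute: 17 × 30 + 28 − 2 = 536 (labels ;00/;01 skipped at this minute). Total = 71928 + 7194 + 536 = 79658.

79658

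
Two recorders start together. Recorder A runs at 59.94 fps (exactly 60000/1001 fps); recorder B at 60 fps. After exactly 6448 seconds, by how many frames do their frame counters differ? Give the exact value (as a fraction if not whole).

29760/77 frames

A emits 60000/1001 × 6448 = 29760000/77 frames; B emits 60 × 6448 = 386880.
Difference = 29760/77 frames (≈ 386.4935); B is ahead of A.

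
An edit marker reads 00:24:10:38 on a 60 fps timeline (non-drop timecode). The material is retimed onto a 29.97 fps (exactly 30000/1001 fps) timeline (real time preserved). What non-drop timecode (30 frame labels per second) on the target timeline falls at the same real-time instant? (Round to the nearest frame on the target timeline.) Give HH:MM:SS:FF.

Source frame index: (0×3600 + 24×60 + 10) × 60 + 38 = 87038.
Real time: 87038 / (60) = 43519/30 s.
Target frame: (43519/30) × (30000/1001) = 6217000/143 ≈ 43475.524 → 43476.
At 30 labels/s: frame 43476 → 00:24:09:06.

00:24:09:06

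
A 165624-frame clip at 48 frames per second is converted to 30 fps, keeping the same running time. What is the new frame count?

Target frames = source frames × (target rate / source rate) = 165624 × (30)/(48) = 165624 × 5/8 = 103515.

103515 frames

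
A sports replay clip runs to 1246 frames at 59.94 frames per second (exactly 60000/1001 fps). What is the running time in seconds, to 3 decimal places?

20.787 seconds

Running time = 1246 × 1001/60000 = 623623/30000 s ≈ 20.787 s.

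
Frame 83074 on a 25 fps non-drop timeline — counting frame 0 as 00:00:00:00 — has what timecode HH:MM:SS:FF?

83074 ÷ 25 = 3322 full seconds, remainder 24 frames.
3322 s = 0 h 55 min 22 s.
Timecode: 00:55:22:24.

00:55:22:24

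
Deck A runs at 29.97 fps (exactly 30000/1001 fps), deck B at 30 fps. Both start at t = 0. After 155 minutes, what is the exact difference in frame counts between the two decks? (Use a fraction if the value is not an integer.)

279000/1001 frames

155 min = 9300 s.
A emits 30000/1001 × 9300 = 279000000/1001 frames; B emits 30 × 9300 = 279000.
Difference = 279000/1001 frames (≈ 278.7213); B is ahead of A.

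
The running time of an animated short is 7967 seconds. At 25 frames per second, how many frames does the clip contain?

Frames = 7967 × 25 = 199175.

199175 frames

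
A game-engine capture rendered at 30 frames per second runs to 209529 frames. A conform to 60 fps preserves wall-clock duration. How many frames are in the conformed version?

419058 frames

Target frames = source frames × (target rate / source rate) = 209529 × (60)/(30) = 209529 × 2 = 419058.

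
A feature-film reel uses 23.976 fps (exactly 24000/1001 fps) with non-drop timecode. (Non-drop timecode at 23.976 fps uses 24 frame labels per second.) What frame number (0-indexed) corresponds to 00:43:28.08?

Total seconds to the label: (0 × 3600 + 43 × 60 + 28) = 2608.
Frame index = 2608 × 24 + 8 = 62600.

frame 62600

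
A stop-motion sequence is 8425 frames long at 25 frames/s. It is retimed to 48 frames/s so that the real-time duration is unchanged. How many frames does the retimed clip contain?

16176 frames

Target frames = source frames × (target rate / source rate) = 8425 × (48)/(25) = 8425 × 48/25 = 16176.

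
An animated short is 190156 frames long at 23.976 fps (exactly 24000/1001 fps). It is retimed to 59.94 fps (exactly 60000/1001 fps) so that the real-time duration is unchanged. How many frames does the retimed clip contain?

Target frames = source frames × (target rate / source rate) = 190156 × (60000/1001)/(24000/1001) = 190156 × 5/2 = 475390.

475390 frames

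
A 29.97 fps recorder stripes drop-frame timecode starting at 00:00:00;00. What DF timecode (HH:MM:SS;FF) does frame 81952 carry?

Each 10-minute DF block holds 10 × 60 × 30 − 9 × 2 = 17982 frames. 81952 ÷ 17982 → 4 full blocks, remainder 10024.
Within the partial block the first minute is 1800 frames and each further minute 1798, so 5 further minute boundaries passed. Total skipped labels = 18 × 4 + 2 × 5 = 82.
Non-drop label index = 81952 + 82 = 82034; at 30 labels/s that is 00:45:34:14, i.e. DF 00:45:34;14.

00:45:34;14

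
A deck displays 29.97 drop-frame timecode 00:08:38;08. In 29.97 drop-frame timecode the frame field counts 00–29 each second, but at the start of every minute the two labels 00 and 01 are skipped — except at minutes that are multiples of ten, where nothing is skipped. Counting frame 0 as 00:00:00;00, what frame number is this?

15532

Complete 10-minute blocks: 0, each 17982 frames → 0.
Remaining 8 whole minutes in the current block: 1800 + 7 × 1798 = 14386 frames.
Within the current minute: 38 × 30 + 8 − 2 = 1146 (labels ;00/;01 skipped at this minute). Total = 0 + 14386 + 1146 = 15532.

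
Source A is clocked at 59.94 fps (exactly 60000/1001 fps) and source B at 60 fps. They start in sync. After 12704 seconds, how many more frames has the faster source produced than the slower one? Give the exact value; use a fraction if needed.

A emits 60000/1001 × 12704 = 762240000/1001 frames; B emits 60 × 12704 = 762240.
Difference = 762240/1001 frames (≈ 761.4785); B is ahead of A.

762240/1001 frames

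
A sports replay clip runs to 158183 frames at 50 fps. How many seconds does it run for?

Running time = 158183 / (50) = 3163.66 s.

3163.66 seconds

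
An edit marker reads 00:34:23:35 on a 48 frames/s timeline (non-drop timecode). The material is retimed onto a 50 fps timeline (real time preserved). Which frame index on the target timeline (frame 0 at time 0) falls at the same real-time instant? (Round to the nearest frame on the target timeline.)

frame 103186

Source frame index: (0×3600 + 34×60 + 23) × 48 + 35 = 99059.
Real time: 99059 / (48) = 99059/48 s.
Target frame: (99059/48) × (50) = 2476475/24 ≈ 103186.458 → 103186.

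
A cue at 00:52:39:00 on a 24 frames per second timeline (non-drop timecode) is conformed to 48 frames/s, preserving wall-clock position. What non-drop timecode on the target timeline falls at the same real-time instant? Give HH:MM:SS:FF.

00:52:39:00

Source frame index: (0×3600 + 52×60 + 39) × 24 + 0 = 75816.
Real time: 75816 / (24) = 3159 s.
Target frame: (3159) × (48) = 151632.
At 48 labels/s: frame 151632 → 00:52:39:00.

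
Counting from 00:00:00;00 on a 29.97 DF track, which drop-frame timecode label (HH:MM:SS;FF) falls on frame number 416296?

03:51:30;12

Each 10-minute DF block holds 10 × 60 × 30 − 9 × 2 = 17982 frames. 416296 ÷ 17982 → 23 full blocks, remainder 2710.
Within the partial block the first minute is 1800 frames and each further minute 1798, so 1 further minute boundary passed. Total skipped labels = 18 × 23 + 2 × 1 = 416.
Non-drop label index = 416296 + 416 = 416712; at 30 labels/s that is 03:51:30:12, i.e. DF 03:51:30;12.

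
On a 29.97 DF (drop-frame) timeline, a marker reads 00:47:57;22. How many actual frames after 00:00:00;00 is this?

86246

As if non-drop at 30 labels/s: (0 × 3600 + 47 × 60 + 57) × 30 + 22 = 86332.
Minute boundaries passed: 47; those not divisible by 10: 47 − 4 = 43; dropped labels = 2 × 43 = 86.
Actual frame index = 86332 − 86 = 86246.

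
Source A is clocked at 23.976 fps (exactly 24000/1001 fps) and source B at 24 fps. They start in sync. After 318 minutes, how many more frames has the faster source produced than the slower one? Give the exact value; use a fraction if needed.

318 min = 19080 s.
A emits 24000/1001 × 19080 = 457920000/1001 frames; B emits 24 × 19080 = 457920.
Difference = 457920/1001 frames (≈ 457.4625); B is ahead of A.

457920/1001 frames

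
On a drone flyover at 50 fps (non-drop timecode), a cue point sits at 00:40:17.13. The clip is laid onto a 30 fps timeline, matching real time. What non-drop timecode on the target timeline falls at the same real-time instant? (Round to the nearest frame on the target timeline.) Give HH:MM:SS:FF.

00:40:17:08

Source frame index: (0×3600 + 40×60 + 17) × 50 + 13 = 120863.
Real time: 120863 / (50) = 120863/50 s.
Target frame: (120863/50) × (30) = 362589/5 ≈ 72517.800 → 72518.
At 30 labels/s: frame 72518 → 00:40:17:08.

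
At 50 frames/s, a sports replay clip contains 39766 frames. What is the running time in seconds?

795.32 seconds

Running time = 39766 / (50) = 795.32 s.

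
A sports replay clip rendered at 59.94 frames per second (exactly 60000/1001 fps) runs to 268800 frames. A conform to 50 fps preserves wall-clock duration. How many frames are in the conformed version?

Target frames = source frames × (target rate / source rate) = 268800 × (50)/(60000/1001) = 268800 × 1001/1200 = 224224.

224224 frames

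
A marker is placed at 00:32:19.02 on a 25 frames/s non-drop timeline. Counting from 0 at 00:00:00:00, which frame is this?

48477

Total seconds to the label: (0 × 3600 + 32 × 60 + 19) = 1939.
Frame index = 1939 × 25 + 2 = 48477.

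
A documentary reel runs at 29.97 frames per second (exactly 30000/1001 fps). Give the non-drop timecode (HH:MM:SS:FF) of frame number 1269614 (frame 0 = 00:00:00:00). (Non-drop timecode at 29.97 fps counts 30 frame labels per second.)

11:45:20:14

1269614 ÷ 30 = 42320 full seconds, remainder 14 frames.
42320 s = 11 h 45 min 20 s.
Timecode: 11:45:20:14.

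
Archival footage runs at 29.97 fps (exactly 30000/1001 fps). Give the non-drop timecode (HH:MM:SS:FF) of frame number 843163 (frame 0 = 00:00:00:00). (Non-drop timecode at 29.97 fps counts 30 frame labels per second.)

843163 ÷ 30 = 28105 full seconds, remainder 13 frames.
28105 s = 7 h 48 min 25 s.
Timecode: 07:48:25:13.

07:48:25:13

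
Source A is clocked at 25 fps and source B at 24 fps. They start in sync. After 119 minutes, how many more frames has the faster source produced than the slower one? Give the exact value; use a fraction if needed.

7140 frames

119 min = 7140 s.
A emits 25 × 7140 = 178500 frames; B emits 24 × 7140 = 171360.
Difference = 7140 frames; B is behind A.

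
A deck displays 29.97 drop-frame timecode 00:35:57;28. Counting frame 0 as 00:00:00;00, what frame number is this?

64674

As if non-drop at 30 labels/s: (0 × 3600 + 35 × 60 + 57) × 30 + 28 = 64738.
Minute boundaries passed: 35; those not divisible by 10: 35 − 3 = 32; dropped labels = 2 × 32 = 64.
Actual frame index = 64738 − 64 = 64674.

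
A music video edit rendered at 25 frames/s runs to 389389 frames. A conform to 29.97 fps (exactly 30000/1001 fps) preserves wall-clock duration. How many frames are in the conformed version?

466800 frames

Target frames = source frames × (target rate / source rate) = 389389 × (30000/1001)/(25) = 389389 × 1200/1001 = 466800.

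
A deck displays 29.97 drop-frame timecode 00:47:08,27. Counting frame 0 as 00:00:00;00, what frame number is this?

Complete 10-minute blocks: 4, each 17982 frames → 71928.
Remaining 7 whole minutes in the current block: 1800 + 6 × 1798 = 12588 frames.
Within the current minute: 8 × 30 + 27 − 2 = 265 (labels ;00/;01 skipped at this minute). Total = 71928 + 12588 + 265 = 84781.

84781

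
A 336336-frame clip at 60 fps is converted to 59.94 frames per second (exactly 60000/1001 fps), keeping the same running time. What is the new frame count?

Target frames = source frames × (target rate / source rate) = 336336 × (60000/1001)/(60) = 336336 × 1000/1001 = 336000.

336000 frames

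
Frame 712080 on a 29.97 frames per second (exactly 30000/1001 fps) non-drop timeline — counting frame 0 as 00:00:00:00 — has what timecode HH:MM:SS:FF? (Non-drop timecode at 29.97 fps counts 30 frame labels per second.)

712080 ÷ 30 = 23736 full seconds, remainder 0 frames.
23736 s = 6 h 35 min 36 s.
Timecode: 06:35:36:00.

06:35:36:00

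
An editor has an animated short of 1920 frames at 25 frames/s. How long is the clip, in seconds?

76.8 seconds

Running time = 1920 / (25) = 76.8 s.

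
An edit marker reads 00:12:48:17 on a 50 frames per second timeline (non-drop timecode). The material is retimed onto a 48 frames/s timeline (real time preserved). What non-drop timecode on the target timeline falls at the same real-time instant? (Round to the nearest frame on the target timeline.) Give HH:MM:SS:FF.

00:12:48:16

Source frame index: (0×3600 + 12×60 + 48) × 50 + 17 = 38417.
Real time: 38417 / (50) = 38417/50 s.
Target frame: (38417/50) × (48) = 922008/25 ≈ 36880.320 → 36880.
At 48 labels/s: frame 36880 → 00:12:48:16.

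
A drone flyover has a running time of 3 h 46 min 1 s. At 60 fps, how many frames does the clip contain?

3 h 46 min 1 s = 13561 s.
Frames = 13561 × 60 = 813660.

813660 frames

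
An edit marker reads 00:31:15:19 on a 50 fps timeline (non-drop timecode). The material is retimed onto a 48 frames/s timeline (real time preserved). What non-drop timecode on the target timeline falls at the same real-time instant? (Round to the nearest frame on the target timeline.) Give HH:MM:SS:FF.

00:31:15:18

Source frame index: (0×3600 + 31×60 + 15) × 50 + 19 = 93769.
Real time: 93769 / (50) = 93769/50 s.
Target frame: (93769/50) × (48) = 2250456/25 ≈ 90018.240 → 90018.
At 48 labels/s: frame 90018 → 00:31:15:18.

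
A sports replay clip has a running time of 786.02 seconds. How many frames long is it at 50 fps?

39301 frames

Frames = 786.02 × 50 = 39301.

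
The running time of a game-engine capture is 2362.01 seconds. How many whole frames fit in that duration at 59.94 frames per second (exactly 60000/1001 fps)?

Frames = 2362.01 × 60000/1001 = 20245800/143 ≈ 141579.0210.
Complete frames: 141579.

141579 frames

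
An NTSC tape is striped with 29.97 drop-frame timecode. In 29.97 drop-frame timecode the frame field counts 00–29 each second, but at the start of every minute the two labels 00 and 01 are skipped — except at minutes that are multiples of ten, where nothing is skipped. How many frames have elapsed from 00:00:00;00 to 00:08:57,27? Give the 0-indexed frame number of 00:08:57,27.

As if non-drop at 30 labels/s: (0 × 3600 + 8 × 60 + 57) × 30 + 27 = 16137.
Minute boundaries passed: 8; those not divisible by 10: 8 − 0 = 8; dropped labels = 2 × 8 = 16.
Actual frame index = 16137 − 16 = 16121.

16121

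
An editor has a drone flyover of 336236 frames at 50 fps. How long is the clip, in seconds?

Running time = 336236 / (50) = 6724.72 s.

6724.72 seconds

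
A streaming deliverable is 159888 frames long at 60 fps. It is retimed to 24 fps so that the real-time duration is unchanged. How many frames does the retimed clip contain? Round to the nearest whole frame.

Frames at target rate = 159888 × (24) / (60) = 319776/5 ≈ 63955.200.
Nearest whole frame: 63955.

63955 frames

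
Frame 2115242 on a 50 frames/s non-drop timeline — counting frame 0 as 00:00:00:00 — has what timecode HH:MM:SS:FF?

2115242 ÷ 50 = 42304 full seconds, remainder 42 frames.
42304 s = 11 h 45 min 4 s.
Timecode: 11:45:04:42.

11:45:04:42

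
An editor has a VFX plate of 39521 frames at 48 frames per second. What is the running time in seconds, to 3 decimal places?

Running time = 39521 × 1/48 = 39521/48 s ≈ 823.354 s.

823.354 seconds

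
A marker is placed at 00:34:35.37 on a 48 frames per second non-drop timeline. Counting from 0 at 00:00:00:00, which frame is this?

frame 99637

Total seconds to the label: (0 × 3600 + 34 × 60 + 35) = 2075.
Frame index = 2075 × 48 + 37 = 99637.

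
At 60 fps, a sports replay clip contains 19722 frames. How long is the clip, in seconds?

Running time = 19722 / (60) = 328.7 s.

328.7 seconds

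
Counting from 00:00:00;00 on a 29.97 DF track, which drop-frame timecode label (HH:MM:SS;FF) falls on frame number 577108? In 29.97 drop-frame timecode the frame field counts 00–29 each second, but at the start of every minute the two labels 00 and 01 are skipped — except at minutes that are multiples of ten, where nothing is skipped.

05:20:56;04

Each 10-minute DF block holds 10 × 60 × 30 − 9 × 2 = 17982 frames. 577108 ÷ 17982 → 32 full blocks, remainder 1684.
Within the partial block the first minute is 1800 frames and each further minute 1798, so 0 further minute boundaries passed. Total skipped labels = 18 × 32 + 2 × 0 = 576.
Non-drop label index = 577108 + 576 = 577684; at 30 labels/s that is 05:20:56:04, i.e. DF 05:20:56;04.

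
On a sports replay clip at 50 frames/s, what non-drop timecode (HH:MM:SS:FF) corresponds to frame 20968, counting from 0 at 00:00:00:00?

00:06:59:18

20968 ÷ 50 = 419 full seconds, remainder 18 frames.
419 s = 0 h 6 min 59 s.
Timecode: 00:06:59:18.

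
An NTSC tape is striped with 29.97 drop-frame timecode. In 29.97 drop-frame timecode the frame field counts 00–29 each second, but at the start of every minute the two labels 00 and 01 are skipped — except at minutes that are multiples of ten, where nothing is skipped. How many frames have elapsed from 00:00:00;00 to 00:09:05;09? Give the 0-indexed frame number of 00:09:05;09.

16341

As if non-drop at 30 labels/s: (0 × 3600 + 9 × 60 + 5) × 30 + 9 = 16359.
Minute boundaries passed: 9; those not divisible by 10: 9 − 0 = 9; dropped labels = 2 × 9 = 18.
Actual frame index = 16359 − 18 = 16341.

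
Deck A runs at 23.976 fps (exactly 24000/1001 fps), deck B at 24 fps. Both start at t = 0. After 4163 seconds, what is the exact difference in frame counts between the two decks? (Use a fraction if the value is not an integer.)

99912/1001 frames

A emits 24000/1001 × 4163 = 99912000/1001 frames; B emits 24 × 4163 = 99912.
Difference = 99912/1001 frames (≈ 99.8122); B is ahead of A.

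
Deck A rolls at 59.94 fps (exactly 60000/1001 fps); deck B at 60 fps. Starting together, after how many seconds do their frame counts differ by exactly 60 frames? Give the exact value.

1001 seconds

The gap grows by |60 − 60000/1001| = 60/1001 frames per second.
Time for a 60-frame gap: 60 ÷ (60/1001) = 1001 s.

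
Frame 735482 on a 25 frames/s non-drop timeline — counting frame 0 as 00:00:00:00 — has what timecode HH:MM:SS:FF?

735482 ÷ 25 = 29419 full seconds, remainder 7 frames.
29419 s = 8 h 10 min 19 s.
Timecode: 08:10:19:07.

08:10:19:07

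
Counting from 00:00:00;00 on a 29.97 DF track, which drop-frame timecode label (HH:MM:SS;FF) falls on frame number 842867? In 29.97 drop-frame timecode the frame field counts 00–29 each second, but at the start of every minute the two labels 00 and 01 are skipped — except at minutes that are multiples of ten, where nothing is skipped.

07:48:43;21

Ten DF minutes hold 17982 frames, so frame 842867 lies in block 46 (frames 827172–845153) with 15695 frames into that block.
The block's first minute is 1800 frames and the rest 1798 each; 15695 frames reaches minute 8, so 46 × 18 + 8 × 2 = 844 labels have been skipped so far.
Adding those back, label number 842867 + 844 = 843711 at 30 labels/s is 28123 s + 21 f = 7 h 48 min 43 s frame 21, i.e. 07:48:43;21.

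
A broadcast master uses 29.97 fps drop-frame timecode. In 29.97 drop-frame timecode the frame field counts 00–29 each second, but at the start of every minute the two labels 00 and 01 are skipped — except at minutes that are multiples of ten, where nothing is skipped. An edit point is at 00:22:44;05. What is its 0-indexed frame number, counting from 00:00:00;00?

40885

As if non-drop at 30 labels/s: (0 × 3600 + 22 × 60 + 44) × 30 + 5 = 40925.
Minute boundaries passed: 22; those not divisible by 10: 22 − 2 = 20; dropped labels = 2 × 20 = 40.
Actual frame index = 40925 − 40 = 40885.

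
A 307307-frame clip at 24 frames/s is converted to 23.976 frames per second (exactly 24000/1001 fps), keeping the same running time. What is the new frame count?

307000 frames

Target frames = source frames × (target rate / source rate) = 307307 × (24000/1001)/(24) = 307307 × 1000/1001 = 307000.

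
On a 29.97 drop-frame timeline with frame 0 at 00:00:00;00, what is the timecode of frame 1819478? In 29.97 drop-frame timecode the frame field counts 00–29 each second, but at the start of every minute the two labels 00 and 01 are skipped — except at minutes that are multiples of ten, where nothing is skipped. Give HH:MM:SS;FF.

Each 10-minute DF block holds 10 × 60 × 30 − 9 × 2 = 17982 frames. 1819478 ÷ 17982 → 101 full blocks, remainder 3296.
Within the partial block the first minute is 1800 frames and each further minute 1798, so 1 further minute boundary passed. Total skipped labels = 18 × 101 + 2 × 1 = 1820.
Non-drop label index = 1819478 + 1820 = 1821298; at 30 labels/s that is 16:51:49:28, i.e. DF 16:51:49;28.

16:51:49;28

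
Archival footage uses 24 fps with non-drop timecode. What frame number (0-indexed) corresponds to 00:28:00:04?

frame 40324

Total seconds to the label: (0 × 3600 + 28 × 60 + 0) = 1680.
Frame index = 1680 × 24 + 4 = 40324.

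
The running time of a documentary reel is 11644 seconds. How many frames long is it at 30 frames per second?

349320 frames

Frames = 11644 × 30 = 349320.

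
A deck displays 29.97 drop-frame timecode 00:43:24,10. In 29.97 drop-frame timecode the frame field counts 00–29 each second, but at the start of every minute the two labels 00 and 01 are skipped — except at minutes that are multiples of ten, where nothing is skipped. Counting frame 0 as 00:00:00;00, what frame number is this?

78052

As if non-drop at 30 labels/s: (0 × 3600 + 43 × 60 + 24) × 30 + 10 = 78130.
Minute boundaries passed: 43; those not divisible by 10: 43 − 4 = 39; dropped labels = 2 × 39 = 78.
Actual frame index = 78130 − 78 = 78052.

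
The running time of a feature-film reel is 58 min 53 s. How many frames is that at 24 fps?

84792 frames

58 min 53 s = 3533 s.
Frames = 3533 × 24 = 84792.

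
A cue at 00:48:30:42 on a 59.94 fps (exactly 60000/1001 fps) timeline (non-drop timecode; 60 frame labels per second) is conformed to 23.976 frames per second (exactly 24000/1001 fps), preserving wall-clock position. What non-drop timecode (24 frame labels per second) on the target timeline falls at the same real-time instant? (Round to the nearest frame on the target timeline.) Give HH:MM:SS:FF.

00:48:30:17

Source frame index: (0×3600 + 48×60 + 30) × 60 + 42 = 174642.
Real time: 174642 / (60000/1001) = 29136107/10000 s.
Target frame: (29136107/10000) × (24000/1001) = 349284/5 ≈ 69856.800 → 69857.
At 24 labels/s: frame 69857 → 00:48:30:17.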